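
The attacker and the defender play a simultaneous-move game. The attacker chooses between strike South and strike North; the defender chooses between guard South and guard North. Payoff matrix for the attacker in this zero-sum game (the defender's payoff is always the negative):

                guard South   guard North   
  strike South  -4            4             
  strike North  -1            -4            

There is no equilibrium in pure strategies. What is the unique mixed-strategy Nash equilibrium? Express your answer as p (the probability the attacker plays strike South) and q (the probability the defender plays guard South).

p = 3/11, q = 8/11

The attacker's mix must leave the defender indifferent between guard South and guard North.
  the defender's payoff to guard South: p·4 + (1−p)·1 = 3p + 1
  the defender's payoff to guard North: p·(-4) + (1−p)·4 = -8p + 4
  3p + 1 = -8p + 4  ⇒  11p = 3  ⇒  p = 3/11.
In a mixed equilibrium the attacker is indifferent between strike South and strike North; this condition fixes q.
  the attacker's payoff to strike South: q·(-4) + (1−q)·4 = -8q + 4
  the attacker's payoff to strike North: q·(-1) + (1−q)·(-4) = 3q - 4
  -8q + 4 = 3q - 4  ⇒  -11q = -8  ⇒  q = 8/11.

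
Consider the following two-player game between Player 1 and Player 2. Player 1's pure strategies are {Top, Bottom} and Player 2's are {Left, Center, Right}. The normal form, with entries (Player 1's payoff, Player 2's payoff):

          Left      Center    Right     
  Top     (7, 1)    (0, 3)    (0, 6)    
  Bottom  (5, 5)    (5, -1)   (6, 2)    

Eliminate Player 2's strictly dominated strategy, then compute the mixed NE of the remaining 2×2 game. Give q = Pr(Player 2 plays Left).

Player 2's strategy Center is strictly dominated by Right: 6 > 3 and 2 > -1. Eliminate Center.
In a mixed equilibrium Player 1 is indifferent between Top and Bottom; this condition fixes q.
  Player 1's payoff to Top: q·7 + (1−q)·0 = 7q
  Player 1's payoff to Bottom: q·5 + (1−q)·6 = -q + 6
  7q = -q + 6  ⇒  8q = 6  ⇒  q = 3/4.

q = 3/4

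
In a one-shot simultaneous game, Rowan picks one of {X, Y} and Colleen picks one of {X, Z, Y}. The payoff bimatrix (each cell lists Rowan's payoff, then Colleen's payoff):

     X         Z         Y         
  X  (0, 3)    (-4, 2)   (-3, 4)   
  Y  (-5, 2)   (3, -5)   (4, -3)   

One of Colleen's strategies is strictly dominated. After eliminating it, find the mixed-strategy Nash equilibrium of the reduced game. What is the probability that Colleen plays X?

q = 7/12

Colleen's strategy Z is strictly dominated by Y: 4 > 2 and -3 > -5. Eliminate Z.
Rowan's indifference between X and Y determines Colleen's mixing probability q:
  Rowan's payoff to X: q·0 + (1−q)·(-3) = 3q - 3
  Rowan's payoff to Y: q·(-5) + (1−q)·4 = -9q + 4
  3q - 3 = -9q + 4  ⇒  12q = 7  ⇒  q = 7/12.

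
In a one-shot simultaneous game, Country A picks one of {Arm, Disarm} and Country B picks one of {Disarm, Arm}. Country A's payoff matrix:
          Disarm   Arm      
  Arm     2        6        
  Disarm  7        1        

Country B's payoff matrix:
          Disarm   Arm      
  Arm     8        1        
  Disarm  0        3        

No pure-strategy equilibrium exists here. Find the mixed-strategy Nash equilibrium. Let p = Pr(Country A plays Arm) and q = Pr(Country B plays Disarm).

p = 3/10, q = 1/2

Set Country B's expected payoff from Disarm equal to that from Arm:
  Country B's payoff from Disarm: p·8 + (1−p)·0 = 8p
  Country B's payoff from Arm: p·1 + (1−p)·3 = -2p + 3
  8p = -2p + 3  ⇒  10p = 3  ⇒  p = 3/10.
In a mixed equilibrium Country A is indifferent between Arm and Disarm; this condition fixes q.
  Country A's payoff to Arm: q·2 + (1−q)·6 = -4q + 6
  Country A's payoff to Disarm: q·7 + (1−q)·1 = 6q + 1
  -4q + 6 = 6q + 1  ⇒  -10q = -5  ⇒  q = 1/2.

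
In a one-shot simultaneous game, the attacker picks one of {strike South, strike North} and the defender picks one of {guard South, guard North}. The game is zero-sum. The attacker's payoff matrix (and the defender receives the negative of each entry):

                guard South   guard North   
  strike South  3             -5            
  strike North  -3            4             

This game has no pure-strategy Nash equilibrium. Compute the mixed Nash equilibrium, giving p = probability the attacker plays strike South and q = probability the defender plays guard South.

Set the defender's expected payoff from guard South equal to that from guard North:
  the defender's payoff to guard South: p·(-3) + (1−p)·3 = -6p + 3
  the defender's payoff to guard North: p·5 + (1−p)·(-4) = 9p - 4
  -6p + 3 = 9p - 4  ⇒  -15p = -7  ⇒  p = 7/15.
For the attacker to be willing to mix, the attacker must be indifferent between strike South and strike North, which pins down the defender's mix.
  the attacker's expected payoff from strike South: q·3 + (1−q)·(-5) = 8q - 5
  the attacker's expected payoff from strike North: q·(-3) + (1−q)·4 = -7q + 4
  8q - 5 = -7q + 4  ⇒  15q = 9  ⇒  q = 3/5.

p = 7/15, q = 3/5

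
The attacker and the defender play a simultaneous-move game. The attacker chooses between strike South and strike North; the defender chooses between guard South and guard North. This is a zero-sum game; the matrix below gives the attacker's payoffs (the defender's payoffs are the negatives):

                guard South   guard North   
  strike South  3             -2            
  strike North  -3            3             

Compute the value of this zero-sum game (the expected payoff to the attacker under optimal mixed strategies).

For the attacker to be willing to mix, the attacker must be indifferent between strike South and strike North, which pins down the defender's mix.
  the attacker's expected payoff from strike South: q·3 + (1−q)·(-2) = 5q - 2
  the attacker's expected payoff from strike North: q·(-3) + (1−q)·3 = -6q + 3
  5q - 2 = -6q + 3  ⇒  11q = 5  ⇒  q = 5/11.
The value is the attacker's expected payoff against this mix (using strike South): (5/11)·3 + (6/11)·(-2) = 3/11.

v = 3/11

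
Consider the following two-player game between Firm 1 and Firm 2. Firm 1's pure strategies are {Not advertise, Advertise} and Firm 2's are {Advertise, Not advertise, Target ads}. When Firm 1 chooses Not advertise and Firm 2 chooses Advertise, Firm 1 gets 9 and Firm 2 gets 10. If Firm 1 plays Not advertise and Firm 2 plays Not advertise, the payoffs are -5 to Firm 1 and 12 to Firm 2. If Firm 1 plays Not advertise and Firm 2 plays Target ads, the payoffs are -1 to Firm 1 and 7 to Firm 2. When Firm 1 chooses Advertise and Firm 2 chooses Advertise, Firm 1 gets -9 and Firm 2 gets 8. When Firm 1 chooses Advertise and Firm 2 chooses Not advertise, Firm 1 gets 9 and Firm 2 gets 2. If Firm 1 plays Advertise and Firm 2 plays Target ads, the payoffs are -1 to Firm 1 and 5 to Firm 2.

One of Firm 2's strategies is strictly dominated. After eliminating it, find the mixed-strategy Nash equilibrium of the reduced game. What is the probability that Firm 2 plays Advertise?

Firm 2's strategy Target ads is strictly dominated by Advertise: 10 > 7 and 8 > 5. Eliminate Target ads.
For Firm 1 to be willing to mix, Firm 1 must be indifferent between Not advertise and Advertise, which pins down Firm 2's mix.
  Firm 1's payoff from Not advertise: q·9 + (1−q)·(-5) = 14q - 5
  Firm 1's payoff from Advertise: q·(-9) + (1−q)·9 = -18q + 9
  14q - 5 = -18q + 9  ⇒  32q = 14  ⇒  q = 7/16.

q = 7/16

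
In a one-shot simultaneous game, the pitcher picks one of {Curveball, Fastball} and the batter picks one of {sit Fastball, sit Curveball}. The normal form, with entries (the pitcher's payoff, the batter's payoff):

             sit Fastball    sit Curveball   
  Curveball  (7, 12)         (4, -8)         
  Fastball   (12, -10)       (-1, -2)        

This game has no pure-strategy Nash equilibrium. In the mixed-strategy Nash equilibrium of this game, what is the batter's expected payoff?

-26/7

The pitcher's mix must leave the batter indifferent between sit Fastball and sit Curveball.
  the batter's expected payoff from sit Fastball: p·12 + (1−p)·(-10) = 22p - 10
  the batter's expected payoff from sit Curveball: p·(-8) + (1−p)·(-2) = -6p - 2
  22p - 10 = -6p - 2  ⇒  28p = 8  ⇒  p = 2/7.
At equilibrium the batter is indifferent across columns, so the batter's payoff equals the payoff from sit Fastball: (2/7)·12 + (5/7)·(-10) = -26/7.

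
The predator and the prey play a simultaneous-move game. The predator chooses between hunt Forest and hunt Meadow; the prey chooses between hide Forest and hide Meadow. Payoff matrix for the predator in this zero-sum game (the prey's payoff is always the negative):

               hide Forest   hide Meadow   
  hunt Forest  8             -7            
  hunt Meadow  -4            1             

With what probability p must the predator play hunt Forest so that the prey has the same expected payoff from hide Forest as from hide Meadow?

For the prey to be willing to mix, the prey must be indifferent between hide Forest and hide Meadow, which pins down the predator's mix.
  the prey's expected payoff from hide Forest: p·(-8) + (1−p)·4 = -12p + 4
  the prey's expected payoff from hide Meadow: p·7 + (1−p)·(-1) = 8p - 1
  -12p + 4 = 8p - 1  ⇒  -20p = -5  ⇒  p = 1/4.

p = 1/4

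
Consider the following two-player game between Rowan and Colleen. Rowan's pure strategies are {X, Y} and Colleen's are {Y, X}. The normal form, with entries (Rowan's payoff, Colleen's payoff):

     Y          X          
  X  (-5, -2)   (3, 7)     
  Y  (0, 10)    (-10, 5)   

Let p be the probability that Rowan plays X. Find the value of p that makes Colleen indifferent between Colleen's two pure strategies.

Set Colleen's expected payoff from Y equal to that from X:
  Colleen's payoff from Y: p·(-2) + (1−p)·10 = -12p + 10
  Colleen's payoff from X: p·7 + (1−p)·5 = 2p + 5
  -12p + 10 = 2p + 5  ⇒  -14p = -5  ⇒  p = 5/14.

p = 5/14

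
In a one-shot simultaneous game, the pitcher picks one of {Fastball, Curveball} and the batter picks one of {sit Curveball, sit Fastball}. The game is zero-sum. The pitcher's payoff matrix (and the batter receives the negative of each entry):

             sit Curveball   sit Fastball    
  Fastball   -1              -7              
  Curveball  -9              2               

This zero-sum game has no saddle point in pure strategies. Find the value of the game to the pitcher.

In a mixed equilibrium the pitcher is indifferent between Fastball and Curveball; this condition fixes q.
  the pitcher's payoff to Fastball: q·(-1) + (1−q)·(-7) = 6q - 7
  the pitcher's payoff to Curveball: q·(-9) + (1−q)·2 = -11q + 2
  6q - 7 = -11q + 2  ⇒  17q = 9  ⇒  q = 9/17.
The value is the pitcher's expected payoff against this mix (using Fastball): (9/17)·(-1) + (8/17)·(-7) = -65/17.

v = -65/17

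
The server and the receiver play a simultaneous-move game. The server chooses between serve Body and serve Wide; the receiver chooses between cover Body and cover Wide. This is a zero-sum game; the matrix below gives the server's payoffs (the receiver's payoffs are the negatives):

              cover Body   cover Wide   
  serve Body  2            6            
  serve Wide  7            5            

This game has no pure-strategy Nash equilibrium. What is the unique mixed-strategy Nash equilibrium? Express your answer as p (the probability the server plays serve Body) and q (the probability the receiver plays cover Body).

The receiver's indifference between cover Body and cover Wide determines the server's mixing probability p:
  the receiver's payoff to cover Body: p·(-2) + (1−p)·(-7) = 5p - 7
  the receiver's payoff to cover Wide: p·(-6) + (1−p)·(-5) = -p - 5
  5p - 7 = -p - 5  ⇒  6p = 2  ⇒  p = 1/3.
The receiver's mix must leave the server indifferent between serve Body and serve Wide.
  the server's payoff from serve Body: q·2 + (1−q)·6 = -4q + 6
  the server's payoff from serve Wide: q·7 + (1−q)·5 = 2q + 5
  -4q + 6 = 2q + 5  ⇒  -6q = -1  ⇒  q = 1/6.

p = 1/3, q = 1/6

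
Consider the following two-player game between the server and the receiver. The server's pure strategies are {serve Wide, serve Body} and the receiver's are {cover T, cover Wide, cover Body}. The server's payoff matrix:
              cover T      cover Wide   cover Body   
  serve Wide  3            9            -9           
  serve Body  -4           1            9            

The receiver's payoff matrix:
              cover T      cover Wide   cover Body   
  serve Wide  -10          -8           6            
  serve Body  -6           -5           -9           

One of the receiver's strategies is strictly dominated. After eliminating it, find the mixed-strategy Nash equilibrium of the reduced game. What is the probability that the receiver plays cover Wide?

q = 9/13

The receiver's strategy cover T is strictly dominated by cover Wide: -8 > -10 and -5 > -6. Eliminate cover T.
The receiver's mix must leave the server indifferent between serve Wide and serve Body.
  the server's expected payoff from serve Wide: q·9 + (1−q)·(-9) = 18q - 9
  the server's expected payoff from serve Body: q·1 + (1−q)·9 = -8q + 9
  18q - 9 = -8q + 9  ⇒  26q = 18  ⇒  q = 9/13.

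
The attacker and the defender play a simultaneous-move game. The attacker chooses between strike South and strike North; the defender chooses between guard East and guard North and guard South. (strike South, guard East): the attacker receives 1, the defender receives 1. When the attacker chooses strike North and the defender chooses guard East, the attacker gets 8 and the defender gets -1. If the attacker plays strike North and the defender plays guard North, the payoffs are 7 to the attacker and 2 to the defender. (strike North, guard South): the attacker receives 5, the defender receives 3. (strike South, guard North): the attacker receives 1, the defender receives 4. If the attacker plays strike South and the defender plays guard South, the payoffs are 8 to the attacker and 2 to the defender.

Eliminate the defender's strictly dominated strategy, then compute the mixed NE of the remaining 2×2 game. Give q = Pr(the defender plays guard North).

The defender's strategy guard East is strictly dominated by guard North: 4 > 1 and 2 > -1. Eliminate guard East.
For the attacker to be willing to mix, the attacker must be indifferent between strike South and strike North, which pins down the defender's mix.
  the attacker's payoff from strike South: q·1 + (1−q)·8 = -7q + 8
  the attacker's payoff from strike North: q·7 + (1−q)·5 = 2q + 5
  -7q + 8 = 2q + 5  ⇒  -9q = -3  ⇒  q = 1/3.

q = 1/3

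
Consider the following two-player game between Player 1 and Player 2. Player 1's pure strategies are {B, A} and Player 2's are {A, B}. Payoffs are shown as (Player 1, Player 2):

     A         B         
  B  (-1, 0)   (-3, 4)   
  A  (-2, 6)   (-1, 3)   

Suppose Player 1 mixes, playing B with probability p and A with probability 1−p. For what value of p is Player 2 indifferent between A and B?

Set Player 2's expected payoff from A equal to that from B:
  Player 2's payoff from A: p·0 + (1−p)·6 = -6p + 6
  Player 2's payoff from B: p·4 + (1−p)·3 = p + 3
  -6p + 6 = p + 3  ⇒  -7p = -3  ⇒  p = 3/7.

p = 3/7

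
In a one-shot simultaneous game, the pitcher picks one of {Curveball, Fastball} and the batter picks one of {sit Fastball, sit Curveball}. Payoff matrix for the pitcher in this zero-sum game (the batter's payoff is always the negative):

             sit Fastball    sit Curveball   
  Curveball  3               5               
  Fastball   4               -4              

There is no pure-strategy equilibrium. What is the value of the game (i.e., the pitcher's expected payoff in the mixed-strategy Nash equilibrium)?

For the pitcher to be willing to mix, the pitcher must be indifferent between Curveball and Fastball, which pins down the batter's mix.
  the pitcher's payoff to Curveball: q·3 + (1−q)·5 = -2q + 5
  the pitcher's payoff to Fastball: q·4 + (1−q)·(-4) = 8q - 4
  -2q + 5 = 8q - 4  ⇒  -10q = -9  ⇒  q = 9/10.
The value is the pitcher's expected payoff against this mix (using Curveball): (9/10)·3 + (1/10)·5 = 16/5.

v = 16/5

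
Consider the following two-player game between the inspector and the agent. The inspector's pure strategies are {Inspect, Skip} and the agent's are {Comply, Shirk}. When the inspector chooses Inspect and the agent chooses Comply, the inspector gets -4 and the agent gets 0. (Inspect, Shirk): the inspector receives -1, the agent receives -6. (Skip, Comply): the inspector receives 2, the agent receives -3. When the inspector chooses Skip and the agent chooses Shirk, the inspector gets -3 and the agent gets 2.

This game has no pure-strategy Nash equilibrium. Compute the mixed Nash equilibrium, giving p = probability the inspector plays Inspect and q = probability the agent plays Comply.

For the agent to be willing to mix, the agent must be indifferent between Comply and Shirk, which pins down the inspector's mix.
  the agent's payoff to Comply: p·0 + (1−p)·(-3) = 3p - 3
  the agent's payoff to Shirk: p·(-6) + (1−p)·2 = -8p + 2
  3p - 3 = -8p + 2  ⇒  11p = 5  ⇒  p = 5/11.
The inspector's indifference between Inspect and Skip determines the agent's mixing probability q:
  the inspector's expected payoff from Inspect: q·(-4) + (1−q)·(-1) = -3q - 1
  the inspector's expected payoff from Skip: q·2 + (1−q)·(-3) = 5q - 3
  -3q - 1 = 5q - 3  ⇒  -8q = -2  ⇒  q = 1/4.

p = 5/11, q = 1/4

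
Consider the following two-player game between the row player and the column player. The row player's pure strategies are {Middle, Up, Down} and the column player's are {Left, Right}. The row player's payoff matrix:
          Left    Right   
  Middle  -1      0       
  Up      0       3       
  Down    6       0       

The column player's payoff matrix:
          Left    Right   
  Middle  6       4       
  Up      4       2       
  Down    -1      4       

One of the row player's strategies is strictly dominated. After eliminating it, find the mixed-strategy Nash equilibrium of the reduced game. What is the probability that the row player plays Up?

p = 5/7

The row player's strategy Middle is strictly dominated by Up: 0 > -1 and 3 > 0. Eliminate Middle.
The column player's indifference between Left and Right determines the row player's mixing probability p:
  the column player's payoff to Left: p·4 + (1−p)·(-1) = 5p - 1
  the column player's payoff to Right: p·2 + (1−p)·4 = -2p + 4
  5p - 1 = -2p + 4  ⇒  7p = 5  ⇒  p = 5/7.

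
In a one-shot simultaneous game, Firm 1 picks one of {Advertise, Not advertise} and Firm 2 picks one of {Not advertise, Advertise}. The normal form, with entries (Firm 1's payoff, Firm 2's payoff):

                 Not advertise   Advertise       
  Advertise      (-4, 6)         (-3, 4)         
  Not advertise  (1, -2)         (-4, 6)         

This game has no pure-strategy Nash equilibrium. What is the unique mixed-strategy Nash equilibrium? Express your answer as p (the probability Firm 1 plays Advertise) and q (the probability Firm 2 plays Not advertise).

p = 4/5, q = 1/6

For Firm 2 to be willing to mix, Firm 2 must be indifferent between Not advertise and Advertise, which pins down Firm 1's mix.
  Firm 2's payoff to Not advertise: p·6 + (1−p)·(-2) = 8p - 2
  Firm 2's payoff to Advertise: p·4 + (1−p)·6 = -2p + 6
  8p - 2 = -2p + 6  ⇒  10p = 8  ⇒  p = 4/5.
Firm 2's mix must leave Firm 1 indifferent between Advertise and Not advertise.
  Firm 1's payoff from Advertise: q·(-4) + (1−q)·(-3) = -q - 3
  Firm 1's payoff from Not advertise: q·1 + (1−q)·(-4) = 5q - 4
  -q - 3 = 5q - 4  ⇒  -6q = -1  ⇒  q = 1/6.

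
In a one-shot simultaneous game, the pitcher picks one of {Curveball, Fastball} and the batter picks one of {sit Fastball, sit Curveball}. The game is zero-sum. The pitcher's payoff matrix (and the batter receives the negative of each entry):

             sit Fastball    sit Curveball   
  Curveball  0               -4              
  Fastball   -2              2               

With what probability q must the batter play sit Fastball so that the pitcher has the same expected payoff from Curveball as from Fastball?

The pitcher's indifference between Curveball and Fastball determines the batter's mixing probability q:
  the pitcher's payoff from Curveball: q·0 + (1−q)·(-4) = 4q - 4
  the pitcher's payoff from Fastball: q·(-2) + (1−q)·2 = -4q + 2
  4q - 4 = -4q + 2  ⇒  8q = 6  ⇒  q = 3/4.

q = 3/4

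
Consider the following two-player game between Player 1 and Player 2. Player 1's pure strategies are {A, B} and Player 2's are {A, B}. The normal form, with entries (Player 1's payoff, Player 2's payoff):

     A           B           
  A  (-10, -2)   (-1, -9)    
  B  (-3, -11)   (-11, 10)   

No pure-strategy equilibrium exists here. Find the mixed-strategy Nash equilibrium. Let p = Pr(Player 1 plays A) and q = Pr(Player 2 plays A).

p = 3/4, q = 10/17

Player 2's indifference between A and B determines Player 1's mixing probability p:
  Player 2's expected payoff from A: p·(-2) + (1−p)·(-11) = 9p - 11
  Player 2's expected payoff from B: p·(-9) + (1−p)·10 = -19p + 10
  9p - 11 = -19p + 10  ⇒  28p = 21  ⇒  p = 3/4.
Player 2's mix must leave Player 1 indifferent between A and B.
  Player 1's payoff to A: q·(-10) + (1−q)·(-1) = -9q - 1
  Player 1's payoff to B: q·(-3) + (1−q)·(-11) = 8q - 11
  -9q - 1 = 8q - 11  ⇒  -17q = -10  ⇒  q = 10/17.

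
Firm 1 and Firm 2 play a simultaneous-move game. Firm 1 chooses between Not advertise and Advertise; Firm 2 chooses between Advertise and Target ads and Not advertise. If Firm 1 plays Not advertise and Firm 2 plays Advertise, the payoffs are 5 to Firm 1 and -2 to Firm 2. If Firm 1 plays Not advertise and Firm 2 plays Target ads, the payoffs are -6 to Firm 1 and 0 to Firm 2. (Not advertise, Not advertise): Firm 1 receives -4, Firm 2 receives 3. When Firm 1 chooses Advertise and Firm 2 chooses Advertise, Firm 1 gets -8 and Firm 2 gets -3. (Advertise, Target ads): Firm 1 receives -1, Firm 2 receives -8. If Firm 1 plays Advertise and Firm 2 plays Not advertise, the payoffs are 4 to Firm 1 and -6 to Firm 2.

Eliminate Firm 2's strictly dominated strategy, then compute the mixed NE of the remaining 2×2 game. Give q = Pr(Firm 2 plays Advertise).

q = 8/21

Firm 2's strategy Target ads is strictly dominated by Not advertise: 3 > 0 and -6 > -8. Eliminate Target ads.
Firm 1's indifference between Not advertise and Advertise determines Firm 2's mixing probability q:
  Firm 1's expected payoff from Not advertise: q·5 + (1−q)·(-4) = 9q - 4
  Firm 1's expected payoff from Advertise: q·(-8) + (1−q)·4 = -12q + 4
  9q - 4 = -12q + 4  ⇒  21q = 8  ⇒  q = 8/21.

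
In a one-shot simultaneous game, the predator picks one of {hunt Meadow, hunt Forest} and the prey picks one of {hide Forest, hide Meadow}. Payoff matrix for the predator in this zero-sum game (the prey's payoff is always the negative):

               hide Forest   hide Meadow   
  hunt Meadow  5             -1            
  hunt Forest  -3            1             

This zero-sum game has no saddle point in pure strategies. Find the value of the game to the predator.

The predator's indifference between hunt Meadow and hunt Forest determines the prey's mixing probability q:
  the predator's payoff from hunt Meadow: q·5 + (1−q)·(-1) = 6q - 1
  the predator's payoff from hunt Forest: q·(-3) + (1−q)·1 = -4q + 1
  6q - 1 = -4q + 1  ⇒  10q = 2  ⇒  q = 1/5.
The value is the predator's expected payoff against this mix (using hunt Meadow): (1/5)·5 + (4/5)·(-1) = 1/5.

v = 1/5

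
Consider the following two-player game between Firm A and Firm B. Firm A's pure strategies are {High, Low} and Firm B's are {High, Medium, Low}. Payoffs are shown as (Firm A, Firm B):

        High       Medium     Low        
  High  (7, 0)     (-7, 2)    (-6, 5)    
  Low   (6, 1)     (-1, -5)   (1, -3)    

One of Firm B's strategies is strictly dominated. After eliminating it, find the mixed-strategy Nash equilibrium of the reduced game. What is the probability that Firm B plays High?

Firm B's strategy Medium is strictly dominated by Low: 5 > 2 and -3 > -5. Eliminate Medium.
Firm B's mix must leave Firm A indifferent between High and Low.
  Firm A's payoff to High: q·7 + (1−q)·(-6) = 13q - 6
  Firm A's payoff to Low: q·6 + (1−q)·1 = 5q + 1
  13q - 6 = 5q + 1  ⇒  8q = 7  ⇒  q = 7/8.

q = 7/8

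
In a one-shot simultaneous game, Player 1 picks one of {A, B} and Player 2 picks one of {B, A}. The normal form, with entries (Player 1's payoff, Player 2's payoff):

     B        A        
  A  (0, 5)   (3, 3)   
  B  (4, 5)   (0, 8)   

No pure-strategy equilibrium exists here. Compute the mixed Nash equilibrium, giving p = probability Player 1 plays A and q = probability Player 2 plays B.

p = 3/5, q = 3/7

Player 2's indifference between B and A determines Player 1's mixing probability p:
  Player 2's expected payoff from B: p·5 + (1−p)·5 = 5
  Player 2's expected payoff from A: p·3 + (1−p)·8 = -5p + 8
  5 = -5p + 8  ⇒  5p = 3  ⇒  p = 3/5.
Set Player 1's expected payoff from A equal to that from B:
  Player 1's payoff to A: q·0 + (1−q)·3 = -3q + 3
  Player 1's payoff to B: q·4 + (1−q)·0 = 4q
  -3q + 3 = 4q  ⇒  -7q = -3  ⇒  q = 3/7.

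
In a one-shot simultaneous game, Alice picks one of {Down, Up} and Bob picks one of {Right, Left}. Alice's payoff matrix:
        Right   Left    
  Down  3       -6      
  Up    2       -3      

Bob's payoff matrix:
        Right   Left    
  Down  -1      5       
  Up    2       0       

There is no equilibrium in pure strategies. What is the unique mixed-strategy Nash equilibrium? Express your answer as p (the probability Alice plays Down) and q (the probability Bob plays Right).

p = 1/4, q = 3/4

In a mixed equilibrium Bob is indifferent between Right and Left; this condition fixes p.
  Bob's expected payoff from Right: p·(-1) + (1−p)·2 = -3p + 2
  Bob's expected payoff from Left: p·5 + (1−p)·0 = 5p
  -3p + 2 = 5p  ⇒  -8p = -2  ⇒  p = 1/4.
Set Alice's expected payoff from Down equal to that from Up:
  Alice's payoff from Down: q·3 + (1−q)·(-6) = 9q - 6
  Alice's payoff from Up: q·2 + (1−q)·(-3) = 5q - 3
  9q - 6 = 5q - 3  ⇒  4q = 3  ⇒  q = 3/4.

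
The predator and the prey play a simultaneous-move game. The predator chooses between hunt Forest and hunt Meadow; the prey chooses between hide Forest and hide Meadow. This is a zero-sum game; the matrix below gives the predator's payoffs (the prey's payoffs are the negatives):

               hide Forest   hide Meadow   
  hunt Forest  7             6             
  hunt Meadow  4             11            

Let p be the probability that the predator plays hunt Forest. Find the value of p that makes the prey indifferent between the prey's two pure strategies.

p = 7/8

Set the prey's expected payoff from hide Forest equal to that from hide Meadow:
  the prey's expected payoff from hide Forest: p·(-7) + (1−p)·(-4) = -3p - 4
  the prey's expected payoff from hide Meadow: p·(-6) + (1−p)·(-11) = 5p - 11
  -3p - 4 = 5p - 11  ⇒  -8p = -7  ⇒  p = 7/8.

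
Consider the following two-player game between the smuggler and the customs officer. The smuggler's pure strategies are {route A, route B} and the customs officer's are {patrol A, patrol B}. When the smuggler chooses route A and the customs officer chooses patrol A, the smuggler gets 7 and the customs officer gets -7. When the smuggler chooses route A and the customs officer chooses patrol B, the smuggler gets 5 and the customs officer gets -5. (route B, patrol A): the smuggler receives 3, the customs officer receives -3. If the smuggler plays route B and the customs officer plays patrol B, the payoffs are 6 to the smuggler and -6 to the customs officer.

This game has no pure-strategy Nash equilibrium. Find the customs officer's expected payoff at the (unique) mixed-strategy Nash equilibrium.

-27/5

The customs officer's indifference between patrol A and patrol B determines the smuggler's mixing probability p:
  the customs officer's expected payoff from patrol A: p·(-7) + (1−p)·(-3) = -4p - 3
  the customs officer's expected payoff from patrol B: p·(-5) + (1−p)·(-6) = p - 6
  -4p - 3 = p - 6  ⇒  -5p = -3  ⇒  p = 3/5.
At equilibrium the customs officer is indifferent across columns, so the customs officer's payoff equals the payoff from patrol A: (3/5)·(-7) + (2/5)·(-3) = -27/5.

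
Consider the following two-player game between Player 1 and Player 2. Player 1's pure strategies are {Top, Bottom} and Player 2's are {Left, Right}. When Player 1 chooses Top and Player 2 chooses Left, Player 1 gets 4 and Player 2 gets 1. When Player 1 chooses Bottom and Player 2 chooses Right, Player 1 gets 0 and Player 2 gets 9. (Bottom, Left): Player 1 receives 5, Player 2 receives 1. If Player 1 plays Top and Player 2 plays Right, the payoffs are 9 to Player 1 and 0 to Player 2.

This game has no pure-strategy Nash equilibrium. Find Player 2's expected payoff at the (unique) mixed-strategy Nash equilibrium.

1

For Player 2 to be willing to mix, Player 2 must be indifferent between Left and Right, which pins down Player 1's mix.
  Player 2's expected payoff from Left: p·1 + (1−p)·1 = 1
  Player 2's expected payoff from Right: p·0 + (1−p)·9 = -9p + 9
  1 = -9p + 9  ⇒  9p = 8  ⇒  p = 8/9.
At equilibrium Player 2 is indifferent across columns, so Player 2's payoff equals the payoff from Left: (8/9)·1 + (1/9)·1 = 1.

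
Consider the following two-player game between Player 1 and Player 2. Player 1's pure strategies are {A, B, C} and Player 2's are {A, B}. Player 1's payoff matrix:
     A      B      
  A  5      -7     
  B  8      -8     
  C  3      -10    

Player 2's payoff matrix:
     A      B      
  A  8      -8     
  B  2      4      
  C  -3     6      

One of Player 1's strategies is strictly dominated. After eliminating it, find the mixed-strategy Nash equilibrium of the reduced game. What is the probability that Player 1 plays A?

p = 1/9

Player 1's strategy C is strictly dominated by A: 5 > 3 and -7 > -10. Eliminate C.
Player 1's mix must leave Player 2 indifferent between A and B.
  Player 2's payoff from A: p·8 + (1−p)·2 = 6p + 2
  Player 2's payoff from B: p·(-8) + (1−p)·4 = -12p + 4
  6p + 2 = -12p + 4  ⇒  18p = 2  ⇒  p = 1/9.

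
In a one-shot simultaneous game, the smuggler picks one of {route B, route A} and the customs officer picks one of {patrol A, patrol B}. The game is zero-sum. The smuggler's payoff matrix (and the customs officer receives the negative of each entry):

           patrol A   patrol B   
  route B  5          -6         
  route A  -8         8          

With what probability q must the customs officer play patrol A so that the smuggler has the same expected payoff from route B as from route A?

q = 14/27

In a mixed equilibrium the smuggler is indifferent between route B and route A; this condition fixes q.
  the smuggler's expected payoff from route B: q·5 + (1−q)·(-6) = 11q - 6
  the smuggler's expected payoff from route A: q·(-8) + (1−q)·8 = -16q + 8
  11q - 6 = -16q + 8  ⇒  27q = 14  ⇒  q = 14/27.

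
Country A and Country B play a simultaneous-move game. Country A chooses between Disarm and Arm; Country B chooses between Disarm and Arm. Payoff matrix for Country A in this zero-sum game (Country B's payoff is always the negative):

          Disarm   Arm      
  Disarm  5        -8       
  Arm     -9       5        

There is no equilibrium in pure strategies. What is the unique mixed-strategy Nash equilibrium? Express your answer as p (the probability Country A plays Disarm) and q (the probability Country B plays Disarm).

p = 14/27, q = 13/27

Country A's mix must leave Country B indifferent between Disarm and Arm.
  Country B's payoff to Disarm: p·(-5) + (1−p)·9 = -14p + 9
  Country B's payoff to Arm: p·8 + (1−p)·(-5) = 13p - 5
  -14p + 9 = 13p - 5  ⇒  -27p = -14  ⇒  p = 14/27.
Country B's mix must leave Country A indifferent between Disarm and Arm.
  Country A's payoff to Disarm: q·5 + (1−q)·(-8) = 13q - 8
  Country A's payoff to Arm: q·(-9) + (1−q)·5 = -14q + 5
  13q - 8 = -14q + 5  ⇒  27q = 13  ⇒  q = 13/27.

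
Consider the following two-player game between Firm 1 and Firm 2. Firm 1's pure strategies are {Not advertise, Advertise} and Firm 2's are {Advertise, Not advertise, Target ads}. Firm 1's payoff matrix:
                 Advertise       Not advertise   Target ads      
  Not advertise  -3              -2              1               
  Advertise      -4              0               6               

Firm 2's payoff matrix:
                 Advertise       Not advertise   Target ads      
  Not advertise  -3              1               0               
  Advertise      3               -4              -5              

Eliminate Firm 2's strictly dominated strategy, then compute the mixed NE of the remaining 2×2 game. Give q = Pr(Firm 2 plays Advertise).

q = 2/3

Firm 2's strategy Target ads is strictly dominated by Not advertise: 1 > 0 and -4 > -5. Eliminate Target ads.
Firm 2's mix must leave Firm 1 indifferent between Not advertise and Advertise.
  Firm 1's payoff to Not advertise: q·(-3) + (1−q)·(-2) = -q - 2
  Firm 1's payoff to Advertise: q·(-4) + (1−q)·0 = -4q
  -q - 2 = -4q  ⇒  3q = 2  ⇒  q = 2/3.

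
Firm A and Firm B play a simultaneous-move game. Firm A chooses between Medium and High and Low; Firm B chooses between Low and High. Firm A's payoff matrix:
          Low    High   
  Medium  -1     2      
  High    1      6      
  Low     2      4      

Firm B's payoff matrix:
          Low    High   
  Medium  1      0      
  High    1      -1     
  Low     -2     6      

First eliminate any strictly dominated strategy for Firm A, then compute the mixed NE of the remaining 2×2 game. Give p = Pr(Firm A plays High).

p = 4/5

Firm A's strategy Medium is strictly dominated by Low: 2 > -1 and 4 > 2. Eliminate Medium.
Firm B's indifference between Low and High determines Firm A's mixing probability p:
  Firm B's expected payoff from Low: p·1 + (1−p)·(-2) = 3p - 2
  Firm B's expected payoff from High: p·(-1) + (1−p)·6 = -7p + 6
  3p - 2 = -7p + 6  ⇒  10p = 8  ⇒  p = 4/5.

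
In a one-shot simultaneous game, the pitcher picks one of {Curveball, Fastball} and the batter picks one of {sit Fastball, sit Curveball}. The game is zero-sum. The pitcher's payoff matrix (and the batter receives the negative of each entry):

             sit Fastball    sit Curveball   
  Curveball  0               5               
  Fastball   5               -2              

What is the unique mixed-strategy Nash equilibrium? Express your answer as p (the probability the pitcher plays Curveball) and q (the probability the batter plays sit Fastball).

p = 7/12, q = 7/12

The batter's indifference between sit Fastball and sit Curveball determines the pitcher's mixing probability p:
  the batter's payoff from sit Fastball: p·0 + (1−p)·(-5) = 5p - 5
  the batter's payoff from sit Curveball: p·(-5) + (1−p)·2 = -7p + 2
  5p - 5 = -7p + 2  ⇒  12p = 7  ⇒  p = 7/12.
The batter's mix must leave the pitcher indifferent between Curveball and Fastball.
  the pitcher's payoff to Curveball: q·0 + (1−q)·5 = -5q + 5
  the pitcher's payoff to Fastball: q·5 + (1−q)·(-2) = 7q - 2
  -5q + 5 = 7q - 2  ⇒  -12q = -7  ⇒  q = 7/12.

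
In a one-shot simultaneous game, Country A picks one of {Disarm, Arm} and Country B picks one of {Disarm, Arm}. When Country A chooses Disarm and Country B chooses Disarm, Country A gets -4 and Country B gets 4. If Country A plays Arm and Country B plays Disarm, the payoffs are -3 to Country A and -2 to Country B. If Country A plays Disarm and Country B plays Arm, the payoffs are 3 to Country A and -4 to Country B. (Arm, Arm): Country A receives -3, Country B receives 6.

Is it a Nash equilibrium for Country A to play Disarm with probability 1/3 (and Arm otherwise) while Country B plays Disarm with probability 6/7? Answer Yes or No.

Given Country A's mix p = 1/3, Country B's payoff from Disarm is 0 but from Arm is 8/3. Country B strictly prefers Arm, so Country B would not mix.
So the proposed profile is not a Nash equilibrium.

No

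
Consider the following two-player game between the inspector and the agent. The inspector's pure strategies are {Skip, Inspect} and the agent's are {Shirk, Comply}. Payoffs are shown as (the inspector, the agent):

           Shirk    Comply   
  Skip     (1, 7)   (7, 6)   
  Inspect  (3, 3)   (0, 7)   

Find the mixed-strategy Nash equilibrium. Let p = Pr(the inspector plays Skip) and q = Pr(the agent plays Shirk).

p = 4/5, q = 7/9

Set the agent's expected payoff from Shirk equal to that from Comply:
  the agent's payoff to Shirk: p·7 + (1−p)·3 = 4p + 3
  the agent's payoff to Comply: p·6 + (1−p)·7 = -p + 7
  4p + 3 = -p + 7  ⇒  5p = 4  ⇒  p = 4/5.
For the inspector to be willing to mix, the inspector must be indifferent between Skip and Inspect, which pins down the agent's mix.
  the inspector's expected payoff from Skip: q·1 + (1−q)·7 = -6q + 7
  the inspector's expected payoff from Inspect: q·3 + (1−q)·0 = 3q
  -6q + 7 = 3q  ⇒  -9q = -7  ⇒  q = 7/9.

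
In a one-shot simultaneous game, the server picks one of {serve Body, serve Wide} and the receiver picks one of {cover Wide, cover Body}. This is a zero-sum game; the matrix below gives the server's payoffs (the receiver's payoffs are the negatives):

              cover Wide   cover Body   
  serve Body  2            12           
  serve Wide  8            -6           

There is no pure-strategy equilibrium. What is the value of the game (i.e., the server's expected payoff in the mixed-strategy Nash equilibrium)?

In a mixed equilibrium the server is indifferent between serve Body and serve Wide; this condition fixes q.
  the server's payoff to serve Body: q·2 + (1−q)·12 = -10q + 12
  the server's payoff to serve Wide: q·8 + (1−q)·(-6) = 14q - 6
  -10q + 12 = 14q - 6  ⇒  -24q = -18  ⇒  q = 3/4.
The value is the server's expected payoff against this mix (using serve Body): (3/4)·2 + (1/4)·12 = 9/2.

v = 9/2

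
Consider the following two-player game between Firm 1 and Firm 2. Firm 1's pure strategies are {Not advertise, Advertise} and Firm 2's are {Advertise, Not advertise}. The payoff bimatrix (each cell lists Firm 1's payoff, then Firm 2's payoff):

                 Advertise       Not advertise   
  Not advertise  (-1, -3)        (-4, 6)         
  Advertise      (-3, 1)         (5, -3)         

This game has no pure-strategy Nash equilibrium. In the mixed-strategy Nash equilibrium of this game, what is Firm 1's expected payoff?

Set Firm 1's expected payoff from Not advertise equal to that from Advertise:
  Firm 1's payoff to Not advertise: q·(-1) + (1−q)·(-4) = 3q - 4
  Firm 1's payoff to Advertise: q·(-3) + (1−q)·5 = -8q + 5
  3q - 4 = -8q + 5  ⇒  11q = 9  ⇒  q = 9/11.
At equilibrium Firm 1 is indifferent across rows, so Firm 1's payoff equals the payoff from Not advertise: (9/11)·(-1) + (2/11)·(-4) = -17/11.

-17/11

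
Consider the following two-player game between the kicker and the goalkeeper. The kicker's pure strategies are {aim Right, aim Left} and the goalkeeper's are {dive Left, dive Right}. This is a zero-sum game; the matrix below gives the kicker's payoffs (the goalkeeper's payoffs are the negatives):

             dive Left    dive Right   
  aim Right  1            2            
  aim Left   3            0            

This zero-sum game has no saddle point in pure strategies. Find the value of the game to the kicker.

For the kicker to be willing to mix, the kicker must be indifferent between aim Right and aim Left, which pins down the goalkeeper's mix.
  the kicker's payoff to aim Right: q·1 + (1−q)·2 = -q + 2
  the kicker's payoff to aim Left: q·3 + (1−q)·0 = 3q
  -q + 2 = 3q  ⇒  -4q = -2  ⇒  q = 1/2.
The value is the kicker's expected payoff against this mix (using aim Right): (1/2)·1 + (1/2)·2 = 3/2.

v = 3/2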